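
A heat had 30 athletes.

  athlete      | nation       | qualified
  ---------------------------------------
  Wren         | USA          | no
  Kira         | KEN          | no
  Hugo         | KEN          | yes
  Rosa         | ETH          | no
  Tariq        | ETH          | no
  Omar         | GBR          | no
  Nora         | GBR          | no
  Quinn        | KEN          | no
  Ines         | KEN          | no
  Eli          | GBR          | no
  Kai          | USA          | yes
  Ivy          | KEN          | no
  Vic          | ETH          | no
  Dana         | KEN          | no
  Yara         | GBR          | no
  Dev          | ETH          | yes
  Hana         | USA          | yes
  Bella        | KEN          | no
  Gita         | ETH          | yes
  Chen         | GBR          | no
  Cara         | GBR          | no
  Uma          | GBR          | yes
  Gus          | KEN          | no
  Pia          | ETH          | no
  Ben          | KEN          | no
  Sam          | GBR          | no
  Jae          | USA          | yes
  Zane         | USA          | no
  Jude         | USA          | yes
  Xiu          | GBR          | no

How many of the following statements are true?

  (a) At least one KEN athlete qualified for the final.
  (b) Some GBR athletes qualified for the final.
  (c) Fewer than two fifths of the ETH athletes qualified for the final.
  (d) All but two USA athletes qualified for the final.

4

(a) KEN: |A| = 9, |A ∩ B| = 1; needs A ∩ B ≠ ∅ (|A ∩ B| ≥ 1) — true.
(b) GBR: |A| = 9, |A ∩ B| = 1; needs A ∩ B ≠ ∅ (|A ∩ B| ≥ 1) — true.
(c) ETH: |A| = 6, |A ∩ B| = 2; needs |A ∩ B| / |A| < 2/5 — true.
(d) USA: |A| = 6, |A ∩ B| = 4; needs |A ∖ B| = 2 — true.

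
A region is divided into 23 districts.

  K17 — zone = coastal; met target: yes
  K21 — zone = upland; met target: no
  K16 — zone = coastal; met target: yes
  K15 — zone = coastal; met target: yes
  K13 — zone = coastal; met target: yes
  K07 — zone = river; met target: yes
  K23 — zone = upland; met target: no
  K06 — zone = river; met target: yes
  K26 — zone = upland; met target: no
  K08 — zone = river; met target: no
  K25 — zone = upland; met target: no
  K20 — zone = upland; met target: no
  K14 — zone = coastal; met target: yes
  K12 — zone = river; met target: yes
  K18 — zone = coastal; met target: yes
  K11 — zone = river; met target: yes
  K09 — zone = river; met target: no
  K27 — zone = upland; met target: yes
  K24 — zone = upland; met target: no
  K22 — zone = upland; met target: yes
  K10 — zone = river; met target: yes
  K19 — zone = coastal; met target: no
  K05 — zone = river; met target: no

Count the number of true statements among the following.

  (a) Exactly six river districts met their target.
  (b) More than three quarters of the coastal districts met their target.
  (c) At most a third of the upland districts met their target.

(a) river: |A| = 8, |A ∩ B| = 5; needs |A ∩ B| = 6 — false.
(b) coastal: |A| = 7, |A ∩ B| = 6; needs |A ∩ B| / |A| > 3/4 — true.
(c) upland: |A| = 8, |A ∩ B| = 2; needs |A ∩ B| / |A| ≤ 1/3 — true.

2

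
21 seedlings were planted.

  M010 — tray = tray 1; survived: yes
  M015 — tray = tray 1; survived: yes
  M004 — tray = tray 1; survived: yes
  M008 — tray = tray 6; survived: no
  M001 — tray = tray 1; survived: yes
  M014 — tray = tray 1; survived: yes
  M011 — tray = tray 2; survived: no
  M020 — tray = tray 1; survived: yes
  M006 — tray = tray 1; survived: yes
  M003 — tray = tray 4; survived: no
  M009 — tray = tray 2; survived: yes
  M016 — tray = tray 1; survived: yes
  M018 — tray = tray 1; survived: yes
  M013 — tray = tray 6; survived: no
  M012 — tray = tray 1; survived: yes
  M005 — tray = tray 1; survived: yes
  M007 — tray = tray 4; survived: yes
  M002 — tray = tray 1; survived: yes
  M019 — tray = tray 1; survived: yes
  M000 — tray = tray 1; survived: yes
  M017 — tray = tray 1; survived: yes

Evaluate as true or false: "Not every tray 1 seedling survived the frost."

False

Truth condition: A ⊄ B (|A ∖ B| ≥ 1).
|A| = 15, |A ∩ B| = 15, |A ∖ B| = 0.
So the statement is false.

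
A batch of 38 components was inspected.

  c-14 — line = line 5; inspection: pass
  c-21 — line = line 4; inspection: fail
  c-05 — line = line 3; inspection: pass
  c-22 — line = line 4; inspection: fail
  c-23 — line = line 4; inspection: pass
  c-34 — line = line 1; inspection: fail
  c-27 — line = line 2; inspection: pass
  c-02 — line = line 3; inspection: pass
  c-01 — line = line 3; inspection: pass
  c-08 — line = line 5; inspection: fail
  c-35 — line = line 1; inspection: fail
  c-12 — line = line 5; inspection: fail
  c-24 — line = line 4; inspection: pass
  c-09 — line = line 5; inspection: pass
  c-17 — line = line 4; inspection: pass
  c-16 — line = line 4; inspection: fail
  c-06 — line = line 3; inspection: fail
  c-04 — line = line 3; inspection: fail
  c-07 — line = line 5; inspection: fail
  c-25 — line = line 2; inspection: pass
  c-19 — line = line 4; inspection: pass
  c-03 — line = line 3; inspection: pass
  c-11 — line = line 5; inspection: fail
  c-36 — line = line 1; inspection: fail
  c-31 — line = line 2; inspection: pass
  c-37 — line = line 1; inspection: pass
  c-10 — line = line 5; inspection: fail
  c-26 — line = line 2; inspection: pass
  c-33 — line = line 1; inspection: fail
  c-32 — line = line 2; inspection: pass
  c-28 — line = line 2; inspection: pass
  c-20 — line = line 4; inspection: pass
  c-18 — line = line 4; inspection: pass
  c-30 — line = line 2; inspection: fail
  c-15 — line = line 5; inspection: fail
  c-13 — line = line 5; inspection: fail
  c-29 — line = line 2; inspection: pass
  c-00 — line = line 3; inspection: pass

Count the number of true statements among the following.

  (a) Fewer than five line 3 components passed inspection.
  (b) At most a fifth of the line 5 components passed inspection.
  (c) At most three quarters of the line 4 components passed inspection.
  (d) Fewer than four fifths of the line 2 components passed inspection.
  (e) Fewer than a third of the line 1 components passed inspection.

2

(a) line 3: |A| = 7, |A ∩ B| = 5; needs |A ∩ B| < 5 — false.
(b) line 5: |A| = 9, |A ∩ B| = 2; needs |A ∩ B| / |A| ≤ 1/5 — false.
(c) line 4: |A| = 9, |A ∩ B| = 6; needs |A ∩ B| / |A| ≤ 3/4 — true.
(d) line 2: |A| = 8, |A ∩ B| = 7; needs |A ∩ B| / |A| < 4/5 — false.
(e) line 1: |A| = 5, |A ∩ B| = 1; needs |A ∩ B| / |A| < 1/3 — true.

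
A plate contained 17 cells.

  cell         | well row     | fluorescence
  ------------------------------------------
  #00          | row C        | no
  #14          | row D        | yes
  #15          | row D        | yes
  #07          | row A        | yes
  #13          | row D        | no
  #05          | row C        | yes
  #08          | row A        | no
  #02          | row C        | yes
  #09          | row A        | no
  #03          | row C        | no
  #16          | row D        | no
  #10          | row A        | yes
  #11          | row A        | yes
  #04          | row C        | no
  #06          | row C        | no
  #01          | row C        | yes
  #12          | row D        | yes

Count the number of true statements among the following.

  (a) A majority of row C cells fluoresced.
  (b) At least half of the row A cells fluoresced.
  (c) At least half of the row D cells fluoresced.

(a) row C: |A| = 7, |A ∩ B| = 3; needs |A ∩ B| > |A ∖ B| — false.
(b) row A: |A| = 5, |A ∩ B| = 3; needs |A ∩ B| ≥ |A ∖ B| — true.
(c) row D: |A| = 5, |A ∩ B| = 3; needs |A ∩ B| ≥ |A ∖ B| — true.

2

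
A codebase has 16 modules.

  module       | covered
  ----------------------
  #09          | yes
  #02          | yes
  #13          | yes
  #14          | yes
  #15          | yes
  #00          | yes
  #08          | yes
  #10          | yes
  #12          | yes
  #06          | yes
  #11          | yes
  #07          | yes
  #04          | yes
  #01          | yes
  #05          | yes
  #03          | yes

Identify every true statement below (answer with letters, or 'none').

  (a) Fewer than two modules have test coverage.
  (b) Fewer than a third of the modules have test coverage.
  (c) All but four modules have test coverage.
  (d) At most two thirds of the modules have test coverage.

|A| = 16, |A ∩ B| = 16, |A ∖ B| = 0.
(a) |A ∩ B| < 2: fails.
(b) |A ∩ B| / |A| < 1/3: fails.
(c) |A ∖ B| = 4: fails.
(d) |A ∩ B| / |A| ≤ 2/3: fails.

none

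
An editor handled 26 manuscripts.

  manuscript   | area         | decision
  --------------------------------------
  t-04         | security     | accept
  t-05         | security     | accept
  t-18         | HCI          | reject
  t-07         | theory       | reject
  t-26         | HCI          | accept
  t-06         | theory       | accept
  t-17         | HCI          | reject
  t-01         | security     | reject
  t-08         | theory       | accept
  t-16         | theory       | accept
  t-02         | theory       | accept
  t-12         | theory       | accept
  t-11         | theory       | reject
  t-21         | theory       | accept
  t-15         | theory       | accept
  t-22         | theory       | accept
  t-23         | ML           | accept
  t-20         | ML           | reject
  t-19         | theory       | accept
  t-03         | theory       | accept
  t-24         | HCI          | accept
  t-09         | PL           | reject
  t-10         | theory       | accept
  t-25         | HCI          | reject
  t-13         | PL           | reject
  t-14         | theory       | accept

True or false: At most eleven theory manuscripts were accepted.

Truth condition: |A ∩ B| ≤ 11.
A (the restrictor) = {t-07, t-06, t-08, t-16, t-02, t-12, t-11, t-21, t-15, t-22, t-19, t-03, t-10, t-14}, |A| = 14.
A ∩ B = {t-06, t-08, t-16, t-02, t-12, t-21, t-15, t-22, t-19, t-03, t-10, t-14}, so |A ∩ B| = 12.
|A ∩ B| = 12, so the statement is false.

False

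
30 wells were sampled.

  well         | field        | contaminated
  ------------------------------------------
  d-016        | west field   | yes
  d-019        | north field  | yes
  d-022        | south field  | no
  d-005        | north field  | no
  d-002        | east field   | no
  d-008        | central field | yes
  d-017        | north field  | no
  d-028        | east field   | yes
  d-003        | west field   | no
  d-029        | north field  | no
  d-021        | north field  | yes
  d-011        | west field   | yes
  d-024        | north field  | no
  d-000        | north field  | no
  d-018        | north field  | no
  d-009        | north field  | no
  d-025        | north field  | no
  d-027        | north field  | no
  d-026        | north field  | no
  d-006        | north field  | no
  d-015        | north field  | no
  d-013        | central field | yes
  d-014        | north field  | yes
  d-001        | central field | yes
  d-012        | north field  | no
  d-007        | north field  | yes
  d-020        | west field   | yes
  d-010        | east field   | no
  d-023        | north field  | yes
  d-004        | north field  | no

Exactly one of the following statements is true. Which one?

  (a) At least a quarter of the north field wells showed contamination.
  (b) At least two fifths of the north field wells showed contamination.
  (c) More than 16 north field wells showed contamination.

(a)

|A| = 19, |A ∩ B| = 5, |A ∖ B| = 14.
(a) requires |A ∩ B| / |A| ≥ 1/4: true.
(b) requires |A ∩ B| / |A| ≥ 2/5: false.
(c) requires |A ∩ B| > 16: false.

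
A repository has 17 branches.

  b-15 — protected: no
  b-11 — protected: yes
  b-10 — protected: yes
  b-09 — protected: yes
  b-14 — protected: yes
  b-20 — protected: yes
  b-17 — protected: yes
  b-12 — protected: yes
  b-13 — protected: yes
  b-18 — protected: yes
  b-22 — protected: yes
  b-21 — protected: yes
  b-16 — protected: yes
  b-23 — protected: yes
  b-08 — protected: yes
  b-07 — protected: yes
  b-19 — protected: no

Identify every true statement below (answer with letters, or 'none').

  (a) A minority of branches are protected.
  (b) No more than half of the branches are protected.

|A| = 17, |A ∩ B| = 15, |A ∖ B| = 2.
(a) |A ∩ B| < |A ∖ B|: fails.
(b) |A ∩ B| ≤ |A ∖ B|: fails.

none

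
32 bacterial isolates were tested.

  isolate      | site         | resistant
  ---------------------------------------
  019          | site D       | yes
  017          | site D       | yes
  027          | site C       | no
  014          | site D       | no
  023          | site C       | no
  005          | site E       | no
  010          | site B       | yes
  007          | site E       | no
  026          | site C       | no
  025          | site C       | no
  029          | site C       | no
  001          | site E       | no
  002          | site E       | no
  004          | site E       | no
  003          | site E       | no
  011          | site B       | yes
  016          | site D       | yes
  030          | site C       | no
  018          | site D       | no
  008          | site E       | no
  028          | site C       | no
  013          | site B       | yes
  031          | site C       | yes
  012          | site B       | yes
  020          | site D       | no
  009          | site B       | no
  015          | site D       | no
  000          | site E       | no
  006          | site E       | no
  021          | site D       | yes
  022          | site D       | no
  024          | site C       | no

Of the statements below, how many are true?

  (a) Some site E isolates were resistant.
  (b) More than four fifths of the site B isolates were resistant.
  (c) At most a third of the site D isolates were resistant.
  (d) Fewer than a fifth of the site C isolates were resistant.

1

(a) site E: |A| = 9, |A ∩ B| = 0; needs A ∩ B ≠ ∅ (|A ∩ B| ≥ 1) — false.
(b) site B: |A| = 5, |A ∩ B| = 4; needs |A ∩ B| / |A| > 4/5 — false.
(c) site D: |A| = 9, |A ∩ B| = 4; needs |A ∩ B| / |A| ≤ 1/3 — false.
(d) site C: |A| = 9, |A ∩ B| = 1; needs |A ∩ B| / |A| < 1/5 — true.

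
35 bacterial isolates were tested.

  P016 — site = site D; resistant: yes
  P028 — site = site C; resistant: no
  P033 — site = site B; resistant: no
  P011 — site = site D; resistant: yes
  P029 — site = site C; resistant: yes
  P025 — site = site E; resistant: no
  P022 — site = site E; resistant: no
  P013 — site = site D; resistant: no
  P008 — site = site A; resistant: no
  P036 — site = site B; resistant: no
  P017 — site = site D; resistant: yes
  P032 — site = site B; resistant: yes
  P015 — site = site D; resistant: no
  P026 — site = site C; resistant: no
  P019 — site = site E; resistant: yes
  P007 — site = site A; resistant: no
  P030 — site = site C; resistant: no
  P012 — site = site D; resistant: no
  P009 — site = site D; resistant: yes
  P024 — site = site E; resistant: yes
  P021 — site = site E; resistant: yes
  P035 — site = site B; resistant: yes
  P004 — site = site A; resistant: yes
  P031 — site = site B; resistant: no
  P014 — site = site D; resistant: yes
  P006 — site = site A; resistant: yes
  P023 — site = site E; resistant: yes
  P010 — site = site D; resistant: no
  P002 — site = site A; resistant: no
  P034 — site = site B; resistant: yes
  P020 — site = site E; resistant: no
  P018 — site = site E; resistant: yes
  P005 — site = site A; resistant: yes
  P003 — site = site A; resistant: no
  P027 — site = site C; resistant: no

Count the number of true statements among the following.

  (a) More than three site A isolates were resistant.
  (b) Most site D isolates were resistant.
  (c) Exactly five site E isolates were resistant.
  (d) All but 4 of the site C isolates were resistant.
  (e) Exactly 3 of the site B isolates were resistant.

4

(a) site A: |A| = 7, |A ∩ B| = 3; needs |A ∩ B| > 3 — false.
(b) site D: |A| = 9, |A ∩ B| = 5; needs |A ∩ B| > |A ∖ B| — true.
(c) site E: |A| = 8, |A ∩ B| = 5; needs |A ∩ B| = 5 — true.
(d) site C: |A| = 5, |A ∩ B| = 1; needs |A ∖ B| = 4 — true.
(e) site B: |A| = 6, |A ∩ B| = 3; needs |A ∩ B| = 3 — true.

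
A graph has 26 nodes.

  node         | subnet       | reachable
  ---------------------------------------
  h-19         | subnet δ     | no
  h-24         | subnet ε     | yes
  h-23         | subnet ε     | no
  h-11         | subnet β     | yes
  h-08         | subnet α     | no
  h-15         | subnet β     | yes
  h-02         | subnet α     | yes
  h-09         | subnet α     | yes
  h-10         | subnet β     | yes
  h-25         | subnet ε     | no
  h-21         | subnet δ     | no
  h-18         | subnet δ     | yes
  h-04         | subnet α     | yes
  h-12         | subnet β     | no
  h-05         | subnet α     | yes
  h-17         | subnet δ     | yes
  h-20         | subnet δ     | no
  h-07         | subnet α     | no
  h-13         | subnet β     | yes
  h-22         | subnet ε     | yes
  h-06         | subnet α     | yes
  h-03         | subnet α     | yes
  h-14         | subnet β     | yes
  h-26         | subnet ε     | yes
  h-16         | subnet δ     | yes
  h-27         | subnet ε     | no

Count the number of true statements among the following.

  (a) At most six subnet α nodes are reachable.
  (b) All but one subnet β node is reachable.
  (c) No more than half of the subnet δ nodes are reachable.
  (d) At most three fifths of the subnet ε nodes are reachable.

4

(a) subnet α: |A| = 8, |A ∩ B| = 6; needs |A ∩ B| ≤ 6 — true.
(b) subnet β: |A| = 6, |A ∩ B| = 5; needs |A ∖ B| = 1 — true.
(c) subnet δ: |A| = 6, |A ∩ B| = 3; needs |A ∩ B| ≤ |A ∖ B| — true.
(d) subnet ε: |A| = 6, |A ∩ B| = 3; needs |A ∩ B| / |A| ≤ 3/5 — true.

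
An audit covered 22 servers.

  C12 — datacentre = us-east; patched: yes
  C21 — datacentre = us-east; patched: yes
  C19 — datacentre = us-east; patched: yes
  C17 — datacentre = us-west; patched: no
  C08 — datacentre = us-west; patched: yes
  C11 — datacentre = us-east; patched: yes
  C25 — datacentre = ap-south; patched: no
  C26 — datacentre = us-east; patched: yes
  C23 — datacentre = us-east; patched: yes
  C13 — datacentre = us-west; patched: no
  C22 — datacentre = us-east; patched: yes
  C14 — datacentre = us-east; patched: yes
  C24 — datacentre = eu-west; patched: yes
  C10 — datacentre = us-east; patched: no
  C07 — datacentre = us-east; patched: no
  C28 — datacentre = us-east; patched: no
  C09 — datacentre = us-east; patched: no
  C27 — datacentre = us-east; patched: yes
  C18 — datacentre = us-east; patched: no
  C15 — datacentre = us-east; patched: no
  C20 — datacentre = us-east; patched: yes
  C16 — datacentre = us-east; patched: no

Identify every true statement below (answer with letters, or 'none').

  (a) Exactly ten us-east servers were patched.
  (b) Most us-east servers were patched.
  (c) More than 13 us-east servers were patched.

|A| = 17, |A ∩ B| = 10, |A ∖ B| = 7.
(a) |A ∩ B| = 10: holds.
(b) |A ∩ B| > |A ∖ B|: holds.
(c) |A ∩ B| > 13: fails.

(a), (b)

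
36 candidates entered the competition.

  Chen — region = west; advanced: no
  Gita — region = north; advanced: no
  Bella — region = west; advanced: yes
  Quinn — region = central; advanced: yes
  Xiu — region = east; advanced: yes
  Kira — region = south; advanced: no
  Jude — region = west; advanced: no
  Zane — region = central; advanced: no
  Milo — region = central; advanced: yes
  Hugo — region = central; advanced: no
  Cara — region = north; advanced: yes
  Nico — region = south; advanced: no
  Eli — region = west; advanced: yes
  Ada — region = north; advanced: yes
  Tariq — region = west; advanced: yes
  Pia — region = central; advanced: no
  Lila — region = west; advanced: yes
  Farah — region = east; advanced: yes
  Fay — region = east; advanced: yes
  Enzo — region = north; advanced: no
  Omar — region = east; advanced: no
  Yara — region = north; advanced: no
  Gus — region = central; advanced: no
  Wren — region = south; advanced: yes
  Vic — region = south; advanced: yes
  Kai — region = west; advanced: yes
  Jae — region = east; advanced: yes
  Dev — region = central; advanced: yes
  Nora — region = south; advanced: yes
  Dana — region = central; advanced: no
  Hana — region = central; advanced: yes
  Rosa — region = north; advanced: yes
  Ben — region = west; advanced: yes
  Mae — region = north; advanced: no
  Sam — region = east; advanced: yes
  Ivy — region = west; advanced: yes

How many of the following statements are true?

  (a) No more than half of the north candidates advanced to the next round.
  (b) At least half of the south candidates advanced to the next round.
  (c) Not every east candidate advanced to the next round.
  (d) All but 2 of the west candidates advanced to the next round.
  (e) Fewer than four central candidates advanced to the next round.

(a) north: |A| = 7, |A ∩ B| = 3; needs |A ∩ B| ≤ |A ∖ B| — true.
(b) south: |A| = 5, |A ∩ B| = 3; needs |A ∩ B| ≥ |A ∖ B| — true.
(c) east: |A| = 6, |A ∩ B| = 5; needs A ⊄ B (|A ∖ B| ≥ 1) — true.
(d) west: |A| = 9, |A ∩ B| = 7; needs |A ∖ B| = 2 — true.
(e) central: |A| = 9, |A ∩ B| = 4; needs |A ∩ B| < 4 — false.

4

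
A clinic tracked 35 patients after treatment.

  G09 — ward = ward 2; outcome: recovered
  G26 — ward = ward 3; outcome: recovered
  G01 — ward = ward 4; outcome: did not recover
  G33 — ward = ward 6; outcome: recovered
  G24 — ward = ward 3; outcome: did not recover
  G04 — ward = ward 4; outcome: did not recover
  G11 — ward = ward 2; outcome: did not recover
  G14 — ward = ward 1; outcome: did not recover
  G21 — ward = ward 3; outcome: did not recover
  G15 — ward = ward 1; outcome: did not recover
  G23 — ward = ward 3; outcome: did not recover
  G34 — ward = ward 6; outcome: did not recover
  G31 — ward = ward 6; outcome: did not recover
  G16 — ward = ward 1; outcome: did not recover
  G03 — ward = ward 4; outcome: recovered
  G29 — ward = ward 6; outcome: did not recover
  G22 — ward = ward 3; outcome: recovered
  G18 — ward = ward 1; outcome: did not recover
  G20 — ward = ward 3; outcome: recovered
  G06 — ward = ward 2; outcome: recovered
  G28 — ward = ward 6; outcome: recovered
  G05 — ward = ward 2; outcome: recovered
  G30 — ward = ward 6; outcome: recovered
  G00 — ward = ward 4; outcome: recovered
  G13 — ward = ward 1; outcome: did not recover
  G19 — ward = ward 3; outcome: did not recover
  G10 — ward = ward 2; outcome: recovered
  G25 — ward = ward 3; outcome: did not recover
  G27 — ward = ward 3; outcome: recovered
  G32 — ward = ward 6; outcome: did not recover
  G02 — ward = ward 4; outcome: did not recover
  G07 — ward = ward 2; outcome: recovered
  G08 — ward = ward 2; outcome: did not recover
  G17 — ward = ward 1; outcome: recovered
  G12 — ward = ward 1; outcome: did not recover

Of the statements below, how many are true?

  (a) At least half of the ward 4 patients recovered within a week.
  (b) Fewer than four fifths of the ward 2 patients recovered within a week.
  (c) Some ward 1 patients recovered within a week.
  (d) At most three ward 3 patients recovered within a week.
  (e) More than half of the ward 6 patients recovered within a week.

2

(a) ward 4: |A| = 5, |A ∩ B| = 2; needs |A ∩ B| ≥ |A ∖ B| — false.
(b) ward 2: |A| = 7, |A ∩ B| = 5; needs |A ∩ B| / |A| < 4/5 — true.
(c) ward 1: |A| = 7, |A ∩ B| = 1; needs A ∩ B ≠ ∅ (|A ∩ B| ≥ 1) — true.
(d) ward 3: |A| = 9, |A ∩ B| = 4; needs |A ∩ B| ≤ 3 — false.
(e) ward 6: |A| = 7, |A ∩ B| = 3; needs |A ∩ B| > |A ∖ B| — false.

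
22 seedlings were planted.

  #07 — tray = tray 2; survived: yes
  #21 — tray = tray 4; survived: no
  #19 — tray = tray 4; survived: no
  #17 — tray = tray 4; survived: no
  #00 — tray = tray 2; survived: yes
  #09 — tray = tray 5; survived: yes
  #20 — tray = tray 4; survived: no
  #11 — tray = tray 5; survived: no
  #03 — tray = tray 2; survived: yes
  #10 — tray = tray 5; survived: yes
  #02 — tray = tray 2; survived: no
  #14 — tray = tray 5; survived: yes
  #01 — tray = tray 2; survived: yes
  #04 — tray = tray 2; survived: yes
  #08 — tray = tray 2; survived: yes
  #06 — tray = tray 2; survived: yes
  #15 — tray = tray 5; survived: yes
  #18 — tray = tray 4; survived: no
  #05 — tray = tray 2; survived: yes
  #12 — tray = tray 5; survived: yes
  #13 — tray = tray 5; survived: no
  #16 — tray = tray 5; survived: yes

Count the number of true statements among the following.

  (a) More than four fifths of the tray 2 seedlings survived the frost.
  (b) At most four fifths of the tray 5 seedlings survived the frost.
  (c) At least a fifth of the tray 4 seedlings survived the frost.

(a) tray 2: |A| = 9, |A ∩ B| = 8; needs |A ∩ B| / |A| > 4/5 — true.
(b) tray 5: |A| = 8, |A ∩ B| = 6; needs |A ∩ B| / |A| ≤ 4/5 — true.
(c) tray 4: |A| = 5, |A ∩ B| = 0; needs |A ∩ B| / |A| ≥ 1/5 — false.

2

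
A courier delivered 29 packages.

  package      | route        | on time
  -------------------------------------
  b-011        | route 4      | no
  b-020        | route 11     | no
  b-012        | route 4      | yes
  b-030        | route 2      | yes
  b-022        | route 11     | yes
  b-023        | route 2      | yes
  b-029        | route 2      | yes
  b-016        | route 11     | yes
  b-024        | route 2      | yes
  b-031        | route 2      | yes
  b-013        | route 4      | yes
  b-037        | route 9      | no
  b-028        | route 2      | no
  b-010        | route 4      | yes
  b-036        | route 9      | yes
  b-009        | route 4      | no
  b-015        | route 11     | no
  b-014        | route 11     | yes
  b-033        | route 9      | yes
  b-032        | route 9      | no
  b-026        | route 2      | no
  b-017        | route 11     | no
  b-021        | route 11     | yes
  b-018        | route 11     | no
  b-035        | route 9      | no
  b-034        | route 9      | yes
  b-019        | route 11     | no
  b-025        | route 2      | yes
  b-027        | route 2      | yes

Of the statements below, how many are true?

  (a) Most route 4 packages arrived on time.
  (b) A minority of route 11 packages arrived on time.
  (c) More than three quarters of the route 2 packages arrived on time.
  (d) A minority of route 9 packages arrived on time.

3

(a) route 4: |A| = 5, |A ∩ B| = 3; needs |A ∩ B| > |A ∖ B| — true.
(b) route 11: |A| = 9, |A ∩ B| = 4; needs |A ∩ B| < |A ∖ B| — true.
(c) route 2: |A| = 9, |A ∩ B| = 7; needs |A ∩ B| / |A| > 3/4 — true.
(d) route 9: |A| = 6, |A ∩ B| = 3; needs |A ∩ B| < |A ∖ B| — false.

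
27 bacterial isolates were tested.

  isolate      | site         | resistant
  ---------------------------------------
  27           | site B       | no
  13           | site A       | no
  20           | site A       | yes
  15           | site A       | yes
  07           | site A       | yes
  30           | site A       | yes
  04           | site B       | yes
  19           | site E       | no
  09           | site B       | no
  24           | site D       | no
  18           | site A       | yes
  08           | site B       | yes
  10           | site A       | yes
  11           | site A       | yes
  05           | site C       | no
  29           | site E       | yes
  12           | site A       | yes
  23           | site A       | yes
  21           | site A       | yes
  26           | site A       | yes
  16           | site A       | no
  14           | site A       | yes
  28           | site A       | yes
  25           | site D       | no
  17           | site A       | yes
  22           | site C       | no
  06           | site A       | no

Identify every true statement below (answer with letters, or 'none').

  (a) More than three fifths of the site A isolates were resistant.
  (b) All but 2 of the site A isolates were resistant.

|A| = 17, |A ∩ B| = 14, |A ∖ B| = 3.
(a) |A ∩ B| / |A| > 3/5: holds.
(b) |A ∖ B| = 2: fails.

(a)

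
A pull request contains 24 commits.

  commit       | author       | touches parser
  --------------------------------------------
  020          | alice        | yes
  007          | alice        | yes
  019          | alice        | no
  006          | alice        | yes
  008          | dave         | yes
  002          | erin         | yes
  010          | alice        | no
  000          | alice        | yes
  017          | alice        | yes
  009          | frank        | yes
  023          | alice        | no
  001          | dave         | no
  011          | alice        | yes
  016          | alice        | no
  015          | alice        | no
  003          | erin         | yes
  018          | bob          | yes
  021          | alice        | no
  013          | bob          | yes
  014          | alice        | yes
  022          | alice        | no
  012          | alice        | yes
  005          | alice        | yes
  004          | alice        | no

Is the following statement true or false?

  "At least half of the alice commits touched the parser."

True

'At least half of the alice commits touched the parser' holds iff |A ∩ B| ≥ |A ∖ B|.
|A| = 17, |A ∩ B| = 9, |A ∖ B| = 8.
9 > 8, so the statement is true.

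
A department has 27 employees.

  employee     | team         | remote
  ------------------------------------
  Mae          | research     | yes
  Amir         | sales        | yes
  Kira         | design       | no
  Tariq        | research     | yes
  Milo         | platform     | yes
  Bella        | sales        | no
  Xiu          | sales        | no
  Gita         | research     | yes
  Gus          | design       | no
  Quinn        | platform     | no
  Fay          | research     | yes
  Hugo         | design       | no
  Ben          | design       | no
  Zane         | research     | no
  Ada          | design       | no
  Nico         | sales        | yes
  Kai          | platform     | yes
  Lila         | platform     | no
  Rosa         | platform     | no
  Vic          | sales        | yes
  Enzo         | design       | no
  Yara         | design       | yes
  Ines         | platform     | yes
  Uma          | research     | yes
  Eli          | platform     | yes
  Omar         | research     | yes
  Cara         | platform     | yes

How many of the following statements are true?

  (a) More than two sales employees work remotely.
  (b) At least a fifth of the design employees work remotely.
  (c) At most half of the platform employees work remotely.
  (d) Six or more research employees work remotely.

(a) sales: |A| = 5, |A ∩ B| = 3; needs |A ∩ B| > 2 — true.
(b) design: |A| = 7, |A ∩ B| = 1; needs |A ∩ B| / |A| ≥ 1/5 — false.
(c) platform: |A| = 8, |A ∩ B| = 5; needs |A ∩ B| ≤ |A ∖ B| — false.
(d) research: |A| = 7, |A ∩ B| = 6; needs |A ∩ B| ≥ 6 — true.

2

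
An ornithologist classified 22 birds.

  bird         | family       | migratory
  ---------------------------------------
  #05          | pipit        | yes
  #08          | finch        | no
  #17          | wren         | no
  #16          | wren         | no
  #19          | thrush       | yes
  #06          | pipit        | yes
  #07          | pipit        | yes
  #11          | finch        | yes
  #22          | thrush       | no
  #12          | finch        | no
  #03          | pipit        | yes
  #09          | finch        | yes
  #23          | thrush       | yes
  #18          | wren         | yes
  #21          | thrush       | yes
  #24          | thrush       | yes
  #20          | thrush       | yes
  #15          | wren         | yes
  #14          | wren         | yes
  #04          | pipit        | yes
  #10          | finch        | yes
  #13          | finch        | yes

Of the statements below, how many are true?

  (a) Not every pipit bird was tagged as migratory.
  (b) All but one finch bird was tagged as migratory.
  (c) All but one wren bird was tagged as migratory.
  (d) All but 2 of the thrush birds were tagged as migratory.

(a) pipit: |A| = 5, |A ∩ B| = 5; needs A ⊄ B (|A ∖ B| ≥ 1) — false.
(b) finch: |A| = 6, |A ∩ B| = 4; needs |A ∖ B| = 1 — false.
(c) wren: |A| = 5, |A ∩ B| = 3; needs |A ∖ B| = 1 — false.
(d) thrush: |A| = 6, |A ∩ B| = 5; needs |A ∖ B| = 2 — false.

0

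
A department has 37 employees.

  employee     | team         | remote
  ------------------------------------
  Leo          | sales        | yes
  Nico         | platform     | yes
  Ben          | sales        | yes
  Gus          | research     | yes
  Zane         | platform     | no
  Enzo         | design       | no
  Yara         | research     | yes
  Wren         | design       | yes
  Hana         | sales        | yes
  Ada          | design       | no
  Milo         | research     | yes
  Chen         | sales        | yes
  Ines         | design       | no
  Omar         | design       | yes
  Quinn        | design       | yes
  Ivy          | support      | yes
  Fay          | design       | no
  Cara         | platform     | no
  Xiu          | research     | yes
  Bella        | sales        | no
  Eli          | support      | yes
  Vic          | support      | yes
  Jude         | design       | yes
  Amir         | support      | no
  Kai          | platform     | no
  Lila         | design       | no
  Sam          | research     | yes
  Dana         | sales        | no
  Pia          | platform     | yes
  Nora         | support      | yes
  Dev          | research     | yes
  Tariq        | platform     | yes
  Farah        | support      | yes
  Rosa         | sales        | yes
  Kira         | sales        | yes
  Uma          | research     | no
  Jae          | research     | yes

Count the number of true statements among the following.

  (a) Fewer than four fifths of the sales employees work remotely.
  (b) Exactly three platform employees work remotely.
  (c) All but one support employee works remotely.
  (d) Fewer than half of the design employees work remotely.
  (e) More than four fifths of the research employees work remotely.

(a) sales: |A| = 8, |A ∩ B| = 6; needs |A ∩ B| / |A| < 4/5 — true.
(b) platform: |A| = 6, |A ∩ B| = 3; needs |A ∩ B| = 3 — true.
(c) support: |A| = 6, |A ∩ B| = 5; needs |A ∖ B| = 1 — true.
(d) design: |A| = 9, |A ∩ B| = 4; needs |A ∩ B| < |A ∖ B| — true.
(e) research: |A| = 8, |A ∩ B| = 7; needs |A ∩ B| / |A| > 4/5 — true.

5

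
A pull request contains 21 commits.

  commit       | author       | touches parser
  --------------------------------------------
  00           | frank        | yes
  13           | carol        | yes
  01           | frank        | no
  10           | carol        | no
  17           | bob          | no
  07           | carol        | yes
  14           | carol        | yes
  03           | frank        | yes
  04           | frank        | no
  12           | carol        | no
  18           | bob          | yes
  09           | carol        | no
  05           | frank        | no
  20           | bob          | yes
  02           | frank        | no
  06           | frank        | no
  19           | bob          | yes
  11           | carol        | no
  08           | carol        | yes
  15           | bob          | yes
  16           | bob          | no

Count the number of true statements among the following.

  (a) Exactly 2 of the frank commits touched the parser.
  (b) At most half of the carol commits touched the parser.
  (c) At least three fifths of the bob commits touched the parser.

3

(a) frank: |A| = 7, |A ∩ B| = 2; needs |A ∩ B| = 2 — true.
(b) carol: |A| = 8, |A ∩ B| = 4; needs |A ∩ B| ≤ |A ∖ B| — true.
(c) bob: |A| = 6, |A ∩ B| = 4; needs |A ∩ B| / |A| ≥ 3/5 — true.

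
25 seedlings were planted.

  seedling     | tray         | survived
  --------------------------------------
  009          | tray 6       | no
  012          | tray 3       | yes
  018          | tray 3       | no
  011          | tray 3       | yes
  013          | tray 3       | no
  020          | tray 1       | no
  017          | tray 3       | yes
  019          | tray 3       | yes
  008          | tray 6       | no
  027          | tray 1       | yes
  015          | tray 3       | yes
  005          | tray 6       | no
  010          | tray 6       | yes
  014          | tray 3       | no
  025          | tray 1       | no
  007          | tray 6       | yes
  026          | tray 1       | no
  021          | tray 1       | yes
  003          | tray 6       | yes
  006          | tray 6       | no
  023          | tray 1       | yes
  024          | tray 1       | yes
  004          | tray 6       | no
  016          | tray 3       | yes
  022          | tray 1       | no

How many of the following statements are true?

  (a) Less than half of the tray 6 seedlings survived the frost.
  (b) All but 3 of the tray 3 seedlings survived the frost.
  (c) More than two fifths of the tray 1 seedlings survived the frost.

3

(a) tray 6: |A| = 8, |A ∩ B| = 3; needs |A ∩ B| < |A ∖ B| — true.
(b) tray 3: |A| = 9, |A ∩ B| = 6; needs |A ∖ B| = 3 — true.
(c) tray 1: |A| = 8, |A ∩ B| = 4; needs |A ∩ B| / |A| > 2/5 — true.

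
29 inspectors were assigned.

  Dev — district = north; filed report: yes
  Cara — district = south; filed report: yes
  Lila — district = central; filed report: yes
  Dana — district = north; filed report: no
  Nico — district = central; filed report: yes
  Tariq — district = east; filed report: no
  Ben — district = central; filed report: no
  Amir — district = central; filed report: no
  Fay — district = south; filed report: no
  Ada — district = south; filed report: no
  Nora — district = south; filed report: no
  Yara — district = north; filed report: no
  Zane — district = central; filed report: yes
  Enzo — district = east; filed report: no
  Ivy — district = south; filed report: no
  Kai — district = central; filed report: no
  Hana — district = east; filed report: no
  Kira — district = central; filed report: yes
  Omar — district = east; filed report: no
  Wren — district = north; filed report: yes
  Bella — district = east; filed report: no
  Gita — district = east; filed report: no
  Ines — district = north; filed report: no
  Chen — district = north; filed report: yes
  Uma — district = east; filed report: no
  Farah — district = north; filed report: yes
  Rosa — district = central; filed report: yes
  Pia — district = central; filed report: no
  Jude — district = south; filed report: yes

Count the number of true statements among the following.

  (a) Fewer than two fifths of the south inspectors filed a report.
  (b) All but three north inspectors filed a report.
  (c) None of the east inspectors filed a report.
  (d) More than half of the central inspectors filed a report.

4

(a) south: |A| = 6, |A ∩ B| = 2; needs |A ∩ B| / |A| < 2/5 — true.
(b) north: |A| = 7, |A ∩ B| = 4; needs |A ∖ B| = 3 — true.
(c) east: |A| = 7, |A ∩ B| = 0; needs A ∩ B = ∅ (|A ∩ B| = 0) — true.
(d) central: |A| = 9, |A ∩ B| = 5; needs |A ∩ B| > |A ∖ B| — true.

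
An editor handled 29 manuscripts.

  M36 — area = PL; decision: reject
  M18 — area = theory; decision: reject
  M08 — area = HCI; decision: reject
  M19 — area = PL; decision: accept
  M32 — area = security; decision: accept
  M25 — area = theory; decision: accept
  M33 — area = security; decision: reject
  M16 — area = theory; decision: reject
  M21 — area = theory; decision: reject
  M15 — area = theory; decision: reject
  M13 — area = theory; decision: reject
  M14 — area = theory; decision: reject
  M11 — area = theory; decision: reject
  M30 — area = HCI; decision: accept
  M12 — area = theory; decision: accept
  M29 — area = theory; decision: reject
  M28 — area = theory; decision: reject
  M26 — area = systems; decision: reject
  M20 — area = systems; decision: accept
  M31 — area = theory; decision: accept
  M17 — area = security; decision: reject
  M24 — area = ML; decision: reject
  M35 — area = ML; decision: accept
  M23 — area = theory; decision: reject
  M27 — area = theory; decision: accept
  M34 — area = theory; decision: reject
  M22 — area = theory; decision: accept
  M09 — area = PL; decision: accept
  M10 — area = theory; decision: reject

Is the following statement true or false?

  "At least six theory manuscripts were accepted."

False

Truth condition: |A ∩ B| ≥ 6.
|A| = 17, |A ∩ B| = 5, |A ∖ B| = 12.
|A ∩ B| = 5, so the statement is false.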